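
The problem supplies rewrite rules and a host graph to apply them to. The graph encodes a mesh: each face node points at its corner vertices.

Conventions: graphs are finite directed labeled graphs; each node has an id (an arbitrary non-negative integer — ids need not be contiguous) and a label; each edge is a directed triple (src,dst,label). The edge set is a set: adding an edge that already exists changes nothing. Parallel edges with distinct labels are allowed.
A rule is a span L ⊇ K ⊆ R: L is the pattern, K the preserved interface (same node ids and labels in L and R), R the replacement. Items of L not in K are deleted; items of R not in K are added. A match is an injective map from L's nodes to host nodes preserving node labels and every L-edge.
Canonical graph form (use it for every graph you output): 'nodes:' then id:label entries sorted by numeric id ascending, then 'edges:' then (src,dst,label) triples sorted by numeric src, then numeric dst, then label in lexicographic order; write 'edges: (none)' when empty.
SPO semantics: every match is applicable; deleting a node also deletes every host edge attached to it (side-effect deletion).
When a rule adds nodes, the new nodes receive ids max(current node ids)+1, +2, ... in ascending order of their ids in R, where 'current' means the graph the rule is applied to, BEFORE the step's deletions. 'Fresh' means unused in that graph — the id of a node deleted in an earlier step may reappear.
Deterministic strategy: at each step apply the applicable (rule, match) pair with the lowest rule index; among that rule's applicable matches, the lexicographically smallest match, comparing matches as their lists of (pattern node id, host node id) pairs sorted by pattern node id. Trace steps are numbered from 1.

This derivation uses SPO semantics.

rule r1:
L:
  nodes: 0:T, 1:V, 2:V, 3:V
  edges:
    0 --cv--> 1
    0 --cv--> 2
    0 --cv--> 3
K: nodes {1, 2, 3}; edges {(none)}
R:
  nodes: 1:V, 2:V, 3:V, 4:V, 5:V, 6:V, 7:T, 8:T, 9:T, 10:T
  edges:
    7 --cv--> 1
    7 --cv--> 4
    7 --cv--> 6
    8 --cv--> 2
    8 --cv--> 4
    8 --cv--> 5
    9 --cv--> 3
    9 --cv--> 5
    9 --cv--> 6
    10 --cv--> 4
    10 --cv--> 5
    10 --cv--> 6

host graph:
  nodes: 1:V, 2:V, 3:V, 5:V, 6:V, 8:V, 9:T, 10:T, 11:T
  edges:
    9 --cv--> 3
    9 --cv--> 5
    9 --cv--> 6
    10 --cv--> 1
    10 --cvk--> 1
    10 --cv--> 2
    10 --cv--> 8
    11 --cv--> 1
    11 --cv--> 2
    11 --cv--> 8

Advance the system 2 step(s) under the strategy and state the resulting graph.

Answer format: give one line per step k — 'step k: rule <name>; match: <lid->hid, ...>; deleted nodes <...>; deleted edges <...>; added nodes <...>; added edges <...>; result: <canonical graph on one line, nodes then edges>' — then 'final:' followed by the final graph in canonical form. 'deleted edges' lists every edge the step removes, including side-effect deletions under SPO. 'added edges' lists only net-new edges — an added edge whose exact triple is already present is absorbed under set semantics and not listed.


step 1: rule r1; match: 0->9, 1->3, 2->5, 3->6; deleted nodes 9; deleted edges (9,3,cv); (9,5,cv); (9,6,cv); added nodes 12, 13, 14, 15, 16, 17, 18; added edges (15,3,cv); (15,12,cv); (15,14,cv); (16,5,cv); (16,12,cv); (16,13,cv); (17,6,cv); (17,13,cv); (17,14,cv); (18,12,cv); (18,13,cv); (18,14,cv); result: nodes: 1:V, 2:V, 3:V, 5:V, 6:V, 8:V, 10:T, 11:T, 12:V, 13:V, 14:V, 15:T, 16:T, 17:T, 18:T edges: (10,1,cv); (10,1,cvk); (10,2,cv); (10,8,cv); (11,1,cv); (11,2,cv); (11,8,cv); (15,3,cv); (15,12,cv); (15,14,cv); (16,5,cv); (16,12,cv); (16,13,cv); (17,6,cv); (17,13,cv); (17,14,cv); (18,12,cv); (18,13,cv); (18,14,cv)
step 2: rule r1; match: 0->10, 1->1, 2->2, 3->8; deleted nodes 10; deleted edges (10,1,cv); (10,1,cvk); (10,2,cv); (10,8,cv); added nodes 19, 20, 21, 22, 23, 24, 25; added edges (22,1,cv); (22,19,cv); (22,21,cv); (23,2,cv); (23,19,cv); (23,20,cv); (24,8,cv); (24,20,cv); (24,21,cv); (25,19,cv); (25,20,cv); (25,21,cv); result: nodes: 1:V, 2:V, 3:V, 5:V, 6:V, 8:V, 11:T, 12:V, 13:V, 14:V, 15:T, 16:T, 17:T, 18:T, 19:V, 20:V, 21:V, 22:T, 23:T, 24:T, 25:T edges: (11,1,cv); (11,2,cv); (11,8,cv); (15,3,cv); (15,12,cv); (15,14,cv); (16,5,cv); (16,12,cv); (16,13,cv); (17,6,cv); (17,13,cv); (17,14,cv); (18,12,cv); (18,13,cv); (18,14,cv); (22,1,cv); (22,19,cv); (22,21,cv); (23,2,cv); (23,19,cv); (23,20,cv); (24,8,cv); (24,20,cv); (24,21,cv); (25,19,cv); (25,20,cv); (25,21,cv)
final:
nodes: 1:V, 2:V, 3:V, 5:V, 6:V, 8:V, 11:T, 12:V, 13:V, 14:V, 15:T, 16:T, 17:T, 18:T, 19:V, 20:V, 21:V, 22:T, 23:T, 24:T, 25:T
edges: (11,1,cv); (11,2,cv); (11,8,cv); (15,3,cv); (15,12,cv); (15,14,cv); (16,5,cv); (16,12,cv); (16,13,cv); (17,6,cv); (17,13,cv); (17,14,cv); (18,12,cv); (18,13,cv); (18,14,cv); (22,1,cv); (22,19,cv); (22,21,cv); (23,2,cv); (23,19,cv); (23,20,cv); (24,8,cv); (24,20,cv); (24,21,cv); (25,19,cv); (25,20,cv); (25,21,cv)


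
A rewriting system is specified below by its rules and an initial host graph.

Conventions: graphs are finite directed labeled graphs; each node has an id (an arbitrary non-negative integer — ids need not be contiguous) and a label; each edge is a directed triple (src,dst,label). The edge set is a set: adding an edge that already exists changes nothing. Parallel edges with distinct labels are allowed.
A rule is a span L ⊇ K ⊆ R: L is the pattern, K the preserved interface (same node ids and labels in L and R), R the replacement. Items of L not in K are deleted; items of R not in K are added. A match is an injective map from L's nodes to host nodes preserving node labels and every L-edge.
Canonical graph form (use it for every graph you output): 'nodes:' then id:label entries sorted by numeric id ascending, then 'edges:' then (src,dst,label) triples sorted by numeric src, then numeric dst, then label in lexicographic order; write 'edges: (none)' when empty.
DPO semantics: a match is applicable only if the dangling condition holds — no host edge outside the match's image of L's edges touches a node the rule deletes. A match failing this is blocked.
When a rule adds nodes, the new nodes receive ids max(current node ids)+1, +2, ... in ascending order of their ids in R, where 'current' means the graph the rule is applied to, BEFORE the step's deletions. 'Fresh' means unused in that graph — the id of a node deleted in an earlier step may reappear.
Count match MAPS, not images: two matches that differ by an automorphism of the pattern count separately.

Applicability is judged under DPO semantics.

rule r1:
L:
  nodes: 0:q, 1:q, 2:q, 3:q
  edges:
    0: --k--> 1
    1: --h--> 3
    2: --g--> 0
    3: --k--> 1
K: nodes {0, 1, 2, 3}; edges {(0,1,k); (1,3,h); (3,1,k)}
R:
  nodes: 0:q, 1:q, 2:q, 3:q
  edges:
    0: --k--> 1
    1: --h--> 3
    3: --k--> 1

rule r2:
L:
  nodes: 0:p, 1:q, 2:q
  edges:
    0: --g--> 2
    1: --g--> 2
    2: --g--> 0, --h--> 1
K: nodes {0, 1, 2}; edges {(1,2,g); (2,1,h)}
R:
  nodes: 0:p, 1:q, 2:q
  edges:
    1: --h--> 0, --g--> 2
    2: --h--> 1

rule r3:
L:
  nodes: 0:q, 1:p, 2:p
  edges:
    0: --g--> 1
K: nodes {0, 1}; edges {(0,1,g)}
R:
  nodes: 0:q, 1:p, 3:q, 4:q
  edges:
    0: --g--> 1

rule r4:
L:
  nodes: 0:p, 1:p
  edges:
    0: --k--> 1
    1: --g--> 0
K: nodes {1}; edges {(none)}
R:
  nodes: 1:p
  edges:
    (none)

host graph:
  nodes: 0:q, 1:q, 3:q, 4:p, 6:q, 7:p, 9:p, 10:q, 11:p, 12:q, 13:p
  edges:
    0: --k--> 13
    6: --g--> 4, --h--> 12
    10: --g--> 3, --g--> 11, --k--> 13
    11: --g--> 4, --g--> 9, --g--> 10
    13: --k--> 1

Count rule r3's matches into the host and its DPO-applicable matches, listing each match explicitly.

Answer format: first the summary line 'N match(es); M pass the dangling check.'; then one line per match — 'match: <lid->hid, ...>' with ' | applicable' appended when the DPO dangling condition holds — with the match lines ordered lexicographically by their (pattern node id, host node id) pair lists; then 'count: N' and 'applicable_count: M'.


8 match(es); 2 pass the dangling check.
match: 0->6, 1->4, 2->7 | applicable
match: 0->6, 1->4, 2->9
match: 0->6, 1->4, 2->11
match: 0->6, 1->4, 2->13
match: 0->10, 1->11, 2->4
match: 0->10, 1->11, 2->7 | applicable
match: 0->10, 1->11, 2->9
match: 0->10, 1->11, 2->13
count: 8
applicable_count: 2


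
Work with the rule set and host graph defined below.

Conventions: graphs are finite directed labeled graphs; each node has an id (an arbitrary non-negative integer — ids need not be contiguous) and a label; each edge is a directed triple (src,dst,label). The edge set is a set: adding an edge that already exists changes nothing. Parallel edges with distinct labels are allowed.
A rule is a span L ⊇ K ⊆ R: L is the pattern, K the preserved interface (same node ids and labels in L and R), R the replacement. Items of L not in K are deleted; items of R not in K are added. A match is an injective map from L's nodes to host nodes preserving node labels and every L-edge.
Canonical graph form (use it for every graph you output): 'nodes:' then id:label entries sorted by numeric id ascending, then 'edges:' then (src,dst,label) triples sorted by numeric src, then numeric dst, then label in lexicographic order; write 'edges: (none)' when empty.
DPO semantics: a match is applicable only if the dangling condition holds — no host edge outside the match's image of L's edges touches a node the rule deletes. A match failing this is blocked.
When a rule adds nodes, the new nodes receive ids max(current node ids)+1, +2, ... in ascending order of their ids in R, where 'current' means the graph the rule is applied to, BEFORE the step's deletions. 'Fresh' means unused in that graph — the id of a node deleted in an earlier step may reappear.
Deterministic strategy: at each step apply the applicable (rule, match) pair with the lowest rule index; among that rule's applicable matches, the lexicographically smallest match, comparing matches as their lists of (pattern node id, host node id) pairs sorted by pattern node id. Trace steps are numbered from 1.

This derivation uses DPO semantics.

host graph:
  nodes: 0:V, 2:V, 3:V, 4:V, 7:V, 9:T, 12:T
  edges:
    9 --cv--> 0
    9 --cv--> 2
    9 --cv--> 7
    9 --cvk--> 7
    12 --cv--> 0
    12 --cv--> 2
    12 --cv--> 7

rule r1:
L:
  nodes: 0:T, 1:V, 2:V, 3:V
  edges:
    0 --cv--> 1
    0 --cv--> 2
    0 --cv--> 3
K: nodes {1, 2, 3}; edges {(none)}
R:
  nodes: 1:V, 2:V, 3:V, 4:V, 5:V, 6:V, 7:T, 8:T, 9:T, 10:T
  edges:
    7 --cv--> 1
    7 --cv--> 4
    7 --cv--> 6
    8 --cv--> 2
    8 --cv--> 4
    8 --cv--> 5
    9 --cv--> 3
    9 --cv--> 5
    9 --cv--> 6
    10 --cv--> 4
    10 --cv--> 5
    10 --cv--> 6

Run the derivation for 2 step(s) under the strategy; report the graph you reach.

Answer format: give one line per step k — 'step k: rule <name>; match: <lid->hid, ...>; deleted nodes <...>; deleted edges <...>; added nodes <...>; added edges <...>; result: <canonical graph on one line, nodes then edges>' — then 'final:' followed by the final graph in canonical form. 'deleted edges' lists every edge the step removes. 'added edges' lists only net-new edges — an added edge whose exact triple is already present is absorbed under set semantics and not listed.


step 1: rule r1; match: 0->12, 1->0, 2->2, 3->7; deleted nodes 12; deleted edges (12,0,cv); (12,2,cv); (12,7,cv); added nodes 13, 14, 15, 16, 17, 18, 19; added edges (16,0,cv); (16,13,cv); (16,15,cv); (17,2,cv); (17,13,cv); (17,14,cv); (18,7,cv); (18,14,cv); (18,15,cv); (19,13,cv); (19,14,cv); (19,15,cv); result: nodes: 0:V, 2:V, 3:V, 4:V, 7:V, 9:T, 13:V, 14:V, 15:V, 16:T, 17:T, 18:T, 19:T edges: (9,0,cv); (9,2,cv); (9,7,cv); (9,7,cvk); (16,0,cv); (16,13,cv); (16,15,cv); (17,2,cv); (17,13,cv); (17,14,cv); (18,7,cv); (18,14,cv); (18,15,cv); (19,13,cv); (19,14,cv); (19,15,cv)
step 2: rule r1; match: 0->16, 1->0, 2->13, 3->15; deleted nodes 16; deleted edges (16,0,cv); (16,13,cv); (16,15,cv); added nodes 20, 21, 22, 23, 24, 25, 26; added edges (23,0,cv); (23,20,cv); (23,22,cv); (24,13,cv); (24,20,cv); (24,21,cv); (25,15,cv); (25,21,cv); (25,22,cv); (26,20,cv); (26,21,cv); (26,22,cv); result: nodes: 0:V, 2:V, 3:V, 4:V, 7:V, 9:T, 13:V, 14:V, 15:V, 17:T, 18:T, 19:T, 20:V, 21:V, 22:V, 23:T, 24:T, 25:T, 26:T edges: (9,0,cv); (9,2,cv); (9,7,cv); (9,7,cvk); (17,2,cv); (17,13,cv); (17,14,cv); (18,7,cv); (18,14,cv); (18,15,cv); (19,13,cv); (19,14,cv); (19,15,cv); (23,0,cv); (23,20,cv); (23,22,cv); (24,13,cv); (24,20,cv); (24,21,cv); (25,15,cv); (25,21,cv); (25,22,cv); (26,20,cv); (26,21,cv); (26,22,cv)
final:
nodes: 0:V, 2:V, 3:V, 4:V, 7:V, 9:T, 13:V, 14:V, 15:V, 17:T, 18:T, 19:T, 20:V, 21:V, 22:V, 23:T, 24:T, 25:T, 26:T
edges: (9,0,cv); (9,2,cv); (9,7,cv); (9,7,cvk); (17,2,cv); (17,13,cv); (17,14,cv); (18,7,cv); (18,14,cv); (18,15,cv); (19,13,cv); (19,14,cv); (19,15,cv); (23,0,cv); (23,20,cv); (23,22,cv); (24,13,cv); (24,20,cv); (24,21,cv); (25,15,cv); (25,21,cv); (25,22,cv); (26,20,cv); (26,21,cv); (26,22,cv)


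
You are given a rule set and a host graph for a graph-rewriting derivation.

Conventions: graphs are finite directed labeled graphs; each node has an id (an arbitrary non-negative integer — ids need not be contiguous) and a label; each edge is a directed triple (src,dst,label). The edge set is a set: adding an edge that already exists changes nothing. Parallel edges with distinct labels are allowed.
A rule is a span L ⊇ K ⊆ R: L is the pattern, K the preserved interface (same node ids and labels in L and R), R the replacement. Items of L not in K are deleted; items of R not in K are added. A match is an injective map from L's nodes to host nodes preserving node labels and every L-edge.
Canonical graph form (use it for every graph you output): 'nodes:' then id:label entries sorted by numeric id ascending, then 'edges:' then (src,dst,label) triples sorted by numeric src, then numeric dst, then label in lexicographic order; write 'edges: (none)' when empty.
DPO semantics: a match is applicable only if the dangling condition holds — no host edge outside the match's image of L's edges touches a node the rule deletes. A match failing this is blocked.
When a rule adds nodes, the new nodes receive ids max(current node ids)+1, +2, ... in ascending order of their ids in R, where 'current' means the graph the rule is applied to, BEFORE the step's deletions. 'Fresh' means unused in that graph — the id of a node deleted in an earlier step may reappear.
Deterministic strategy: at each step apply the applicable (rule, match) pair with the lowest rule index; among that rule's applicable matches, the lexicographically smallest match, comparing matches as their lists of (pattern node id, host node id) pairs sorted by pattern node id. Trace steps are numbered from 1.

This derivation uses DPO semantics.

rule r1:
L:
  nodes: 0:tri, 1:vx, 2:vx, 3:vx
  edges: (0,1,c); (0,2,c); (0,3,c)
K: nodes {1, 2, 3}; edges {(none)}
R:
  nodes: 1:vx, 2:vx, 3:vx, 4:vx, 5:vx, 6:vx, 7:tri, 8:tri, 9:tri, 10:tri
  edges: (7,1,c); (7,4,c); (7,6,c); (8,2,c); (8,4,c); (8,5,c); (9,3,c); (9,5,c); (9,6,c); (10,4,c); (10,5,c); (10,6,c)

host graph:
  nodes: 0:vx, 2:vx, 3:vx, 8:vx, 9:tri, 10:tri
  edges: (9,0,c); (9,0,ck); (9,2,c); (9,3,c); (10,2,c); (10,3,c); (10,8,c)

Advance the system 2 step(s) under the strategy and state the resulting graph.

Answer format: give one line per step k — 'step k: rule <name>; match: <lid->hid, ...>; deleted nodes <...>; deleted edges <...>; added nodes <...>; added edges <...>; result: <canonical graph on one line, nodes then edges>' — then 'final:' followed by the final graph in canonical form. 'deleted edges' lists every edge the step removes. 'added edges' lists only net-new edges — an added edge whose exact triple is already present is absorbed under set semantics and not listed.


step 1: rule r1; match: 0->10, 1->2, 2->3, 3->8; deleted nodes 10; deleted edges (10,2,c); (10,3,c); (10,8,c); added nodes 11, 12, 13, 14, 15, 16, 17; added edges (14,2,c); (14,11,c); (14,13,c); (15,3,c); (15,11,c); (15,12,c); (16,8,c); (16,12,c); (16,13,c); (17,11,c); (17,12,c); (17,13,c); result: nodes: 0:vx, 2:vx, 3:vx, 8:vx, 9:tri, 11:vx, 12:vx, 13:vx, 14:tri, 15:tri, 16:tri, 17:tri edges: (9,0,c); (9,0,ck); (9,2,c); (9,3,c); (14,2,c); (14,11,c); (14,13,c); (15,3,c); (15,11,c); (15,12,c); (16,8,c); (16,12,c); (16,13,c); (17,11,c); (17,12,c); (17,13,c)
step 2: rule r1; match: 0->14, 1->2, 2->11, 3->13; deleted nodes 14; deleted edges (14,2,c); (14,11,c); (14,13,c); added nodes 18, 19, 20, 21, 22, 23, 24; added edges (21,2,c); (21,18,c); (21,20,c); (22,11,c); (22,18,c); (22,19,c); (23,13,c); (23,19,c); (23,20,c); (24,18,c); (24,19,c); (24,20,c); result: nodes: 0:vx, 2:vx, 3:vx, 8:vx, 9:tri, 11:vx, 12:vx, 13:vx, 15:tri, 16:tri, 17:tri, 18:vx, 19:vx, 20:vx, 21:tri, 22:tri, 23:tri, 24:tri edges: (9,0,c); (9,0,ck); (9,2,c); (9,3,c); (15,3,c); (15,11,c); (15,12,c); (16,8,c); (16,12,c); (16,13,c); (17,11,c); (17,12,c); (17,13,c); (21,2,c); (21,18,c); (21,20,c); (22,11,c); (22,18,c); (22,19,c); (23,13,c); (23,19,c); (23,20,c); (24,18,c); (24,19,c); (24,20,c)
final:
nodes: 0:vx, 2:vx, 3:vx, 8:vx, 9:tri, 11:vx, 12:vx, 13:vx, 15:tri, 16:tri, 17:tri, 18:vx, 19:vx, 20:vx, 21:tri, 22:tri, 23:tri, 24:tri
edges: (9,0,c); (9,0,ck); (9,2,c); (9,3,c); (15,3,c); (15,11,c); (15,12,c); (16,8,c); (16,12,c); (16,13,c); (17,11,c); (17,12,c); (17,13,c); (21,2,c); (21,18,c); (21,20,c); (22,11,c); (22,18,c); (22,19,c); (23,13,c); (23,19,c); (23,20,c); (24,18,c); (24,19,c); (24,20,c)


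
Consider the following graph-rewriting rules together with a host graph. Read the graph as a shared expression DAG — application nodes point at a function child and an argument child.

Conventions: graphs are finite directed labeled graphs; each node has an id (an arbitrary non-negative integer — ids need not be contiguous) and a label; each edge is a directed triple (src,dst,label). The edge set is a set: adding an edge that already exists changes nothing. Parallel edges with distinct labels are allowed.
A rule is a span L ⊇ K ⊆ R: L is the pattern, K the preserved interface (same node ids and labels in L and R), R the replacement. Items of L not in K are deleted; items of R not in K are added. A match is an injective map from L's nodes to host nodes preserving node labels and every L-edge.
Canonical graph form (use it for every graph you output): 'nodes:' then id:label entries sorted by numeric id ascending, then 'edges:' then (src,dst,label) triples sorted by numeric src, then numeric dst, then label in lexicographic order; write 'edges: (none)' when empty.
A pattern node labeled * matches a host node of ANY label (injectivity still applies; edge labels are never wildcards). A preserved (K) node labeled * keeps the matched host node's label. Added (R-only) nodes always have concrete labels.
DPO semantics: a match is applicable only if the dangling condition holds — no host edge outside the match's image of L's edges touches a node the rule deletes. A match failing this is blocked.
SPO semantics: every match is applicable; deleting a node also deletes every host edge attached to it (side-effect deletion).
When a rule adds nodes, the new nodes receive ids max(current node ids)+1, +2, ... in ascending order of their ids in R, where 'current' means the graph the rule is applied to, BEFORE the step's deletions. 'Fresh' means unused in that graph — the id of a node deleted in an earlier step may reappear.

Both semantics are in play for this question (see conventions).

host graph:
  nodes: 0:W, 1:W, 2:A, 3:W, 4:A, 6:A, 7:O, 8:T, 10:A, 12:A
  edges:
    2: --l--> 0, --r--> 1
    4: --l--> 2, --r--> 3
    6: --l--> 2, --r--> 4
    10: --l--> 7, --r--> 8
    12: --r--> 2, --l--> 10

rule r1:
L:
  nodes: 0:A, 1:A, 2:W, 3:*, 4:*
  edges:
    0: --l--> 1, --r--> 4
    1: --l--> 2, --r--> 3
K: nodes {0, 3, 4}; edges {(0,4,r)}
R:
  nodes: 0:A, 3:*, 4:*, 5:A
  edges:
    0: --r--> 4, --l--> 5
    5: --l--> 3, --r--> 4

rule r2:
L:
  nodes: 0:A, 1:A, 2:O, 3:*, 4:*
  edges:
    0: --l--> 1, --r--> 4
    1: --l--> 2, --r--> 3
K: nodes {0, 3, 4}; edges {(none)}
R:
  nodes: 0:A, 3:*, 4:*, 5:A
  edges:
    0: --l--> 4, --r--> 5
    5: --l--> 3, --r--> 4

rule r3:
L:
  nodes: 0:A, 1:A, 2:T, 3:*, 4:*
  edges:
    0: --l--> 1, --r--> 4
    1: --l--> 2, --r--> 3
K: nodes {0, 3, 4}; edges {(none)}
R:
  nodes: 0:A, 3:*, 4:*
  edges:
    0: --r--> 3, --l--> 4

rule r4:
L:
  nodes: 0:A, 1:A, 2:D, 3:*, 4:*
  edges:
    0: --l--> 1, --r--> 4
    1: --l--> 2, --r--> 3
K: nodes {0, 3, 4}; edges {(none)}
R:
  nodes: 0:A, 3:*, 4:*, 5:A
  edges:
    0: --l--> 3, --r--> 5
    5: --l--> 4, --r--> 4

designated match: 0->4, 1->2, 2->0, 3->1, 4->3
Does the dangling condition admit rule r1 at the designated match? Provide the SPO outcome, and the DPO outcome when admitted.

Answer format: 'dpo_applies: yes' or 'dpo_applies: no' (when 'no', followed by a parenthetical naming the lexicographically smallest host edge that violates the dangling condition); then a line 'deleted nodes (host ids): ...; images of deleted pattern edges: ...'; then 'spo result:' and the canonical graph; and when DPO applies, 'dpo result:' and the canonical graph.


dpo_applies: no
(the rule deletes node 2, which keeps host edge (6,2,l) outside the match image — the dangling condition fails, DPO blocks; SPO proceeds and side-deletes such edges)
deleted nodes (host ids): 0, 2; images of deleted pattern edges: (2,0,l); (2,1,r); (4,2,l)
spo result:
nodes: 1:W, 3:W, 4:A, 6:A, 7:O, 8:T, 10:A, 12:A, 13:A
edges: (4,3,r); (4,13,l); (6,4,r); (10,7,l); (10,8,r); (12,10,l); (13,1,l); (13,3,r)


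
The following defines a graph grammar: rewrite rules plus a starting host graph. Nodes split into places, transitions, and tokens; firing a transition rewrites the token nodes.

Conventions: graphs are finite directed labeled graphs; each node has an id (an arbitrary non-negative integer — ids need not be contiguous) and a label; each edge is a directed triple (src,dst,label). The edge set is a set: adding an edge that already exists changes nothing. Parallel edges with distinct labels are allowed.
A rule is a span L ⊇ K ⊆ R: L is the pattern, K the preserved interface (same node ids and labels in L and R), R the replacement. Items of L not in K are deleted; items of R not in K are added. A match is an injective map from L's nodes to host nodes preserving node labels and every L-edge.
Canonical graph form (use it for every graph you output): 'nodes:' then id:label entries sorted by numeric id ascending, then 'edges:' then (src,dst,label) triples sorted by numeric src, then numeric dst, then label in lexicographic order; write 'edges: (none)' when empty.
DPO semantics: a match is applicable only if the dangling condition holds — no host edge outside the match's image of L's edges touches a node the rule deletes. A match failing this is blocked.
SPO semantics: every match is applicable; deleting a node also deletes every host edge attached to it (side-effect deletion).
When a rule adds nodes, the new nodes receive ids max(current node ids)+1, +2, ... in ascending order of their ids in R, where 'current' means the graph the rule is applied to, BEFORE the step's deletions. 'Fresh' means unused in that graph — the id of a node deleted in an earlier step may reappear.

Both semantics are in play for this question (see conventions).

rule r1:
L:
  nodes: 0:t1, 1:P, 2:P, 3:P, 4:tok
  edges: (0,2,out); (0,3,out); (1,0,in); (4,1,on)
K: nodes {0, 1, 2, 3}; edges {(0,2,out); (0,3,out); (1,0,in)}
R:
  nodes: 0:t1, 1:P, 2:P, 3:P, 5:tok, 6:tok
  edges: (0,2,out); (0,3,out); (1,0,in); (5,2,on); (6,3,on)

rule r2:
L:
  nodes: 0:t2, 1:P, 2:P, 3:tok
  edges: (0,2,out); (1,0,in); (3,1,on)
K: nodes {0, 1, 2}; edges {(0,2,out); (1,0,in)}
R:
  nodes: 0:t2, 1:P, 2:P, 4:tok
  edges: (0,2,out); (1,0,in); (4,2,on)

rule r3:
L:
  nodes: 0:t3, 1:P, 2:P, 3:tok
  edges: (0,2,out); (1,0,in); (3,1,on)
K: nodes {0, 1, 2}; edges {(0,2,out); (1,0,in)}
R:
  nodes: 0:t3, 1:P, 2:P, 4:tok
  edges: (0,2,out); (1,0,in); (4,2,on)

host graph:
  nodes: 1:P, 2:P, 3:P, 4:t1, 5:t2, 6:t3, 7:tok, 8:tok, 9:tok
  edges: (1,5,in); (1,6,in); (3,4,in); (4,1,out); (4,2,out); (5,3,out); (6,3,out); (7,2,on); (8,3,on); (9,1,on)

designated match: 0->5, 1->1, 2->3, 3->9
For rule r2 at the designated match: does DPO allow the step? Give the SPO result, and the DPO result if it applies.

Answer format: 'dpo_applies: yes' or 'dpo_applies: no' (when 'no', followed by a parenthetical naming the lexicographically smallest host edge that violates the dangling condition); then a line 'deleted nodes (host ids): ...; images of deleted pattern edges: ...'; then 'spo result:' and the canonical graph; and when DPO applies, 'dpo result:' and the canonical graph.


dpo_applies: yes
deleted nodes (host ids): 9; images of deleted pattern edges: (9,1,on)
spo result:
nodes: 1:P, 2:P, 3:P, 4:t1, 5:t2, 6:t3, 7:tok, 8:tok, 10:tok
edges: (1,5,in); (1,6,in); (3,4,in); (4,1,out); (4,2,out); (5,3,out); (6,3,out); (7,2,on); (8,3,on); (10,3,on)
dpo result:
nodes: 1:P, 2:P, 3:P, 4:t1, 5:t2, 6:t3, 7:tok, 8:tok, 10:tok
edges: (1,5,in); (1,6,in); (3,4,in); (4,1,out); (4,2,out); (5,3,out); (6,3,out); (7,2,on); (8,3,on); (10,3,on)


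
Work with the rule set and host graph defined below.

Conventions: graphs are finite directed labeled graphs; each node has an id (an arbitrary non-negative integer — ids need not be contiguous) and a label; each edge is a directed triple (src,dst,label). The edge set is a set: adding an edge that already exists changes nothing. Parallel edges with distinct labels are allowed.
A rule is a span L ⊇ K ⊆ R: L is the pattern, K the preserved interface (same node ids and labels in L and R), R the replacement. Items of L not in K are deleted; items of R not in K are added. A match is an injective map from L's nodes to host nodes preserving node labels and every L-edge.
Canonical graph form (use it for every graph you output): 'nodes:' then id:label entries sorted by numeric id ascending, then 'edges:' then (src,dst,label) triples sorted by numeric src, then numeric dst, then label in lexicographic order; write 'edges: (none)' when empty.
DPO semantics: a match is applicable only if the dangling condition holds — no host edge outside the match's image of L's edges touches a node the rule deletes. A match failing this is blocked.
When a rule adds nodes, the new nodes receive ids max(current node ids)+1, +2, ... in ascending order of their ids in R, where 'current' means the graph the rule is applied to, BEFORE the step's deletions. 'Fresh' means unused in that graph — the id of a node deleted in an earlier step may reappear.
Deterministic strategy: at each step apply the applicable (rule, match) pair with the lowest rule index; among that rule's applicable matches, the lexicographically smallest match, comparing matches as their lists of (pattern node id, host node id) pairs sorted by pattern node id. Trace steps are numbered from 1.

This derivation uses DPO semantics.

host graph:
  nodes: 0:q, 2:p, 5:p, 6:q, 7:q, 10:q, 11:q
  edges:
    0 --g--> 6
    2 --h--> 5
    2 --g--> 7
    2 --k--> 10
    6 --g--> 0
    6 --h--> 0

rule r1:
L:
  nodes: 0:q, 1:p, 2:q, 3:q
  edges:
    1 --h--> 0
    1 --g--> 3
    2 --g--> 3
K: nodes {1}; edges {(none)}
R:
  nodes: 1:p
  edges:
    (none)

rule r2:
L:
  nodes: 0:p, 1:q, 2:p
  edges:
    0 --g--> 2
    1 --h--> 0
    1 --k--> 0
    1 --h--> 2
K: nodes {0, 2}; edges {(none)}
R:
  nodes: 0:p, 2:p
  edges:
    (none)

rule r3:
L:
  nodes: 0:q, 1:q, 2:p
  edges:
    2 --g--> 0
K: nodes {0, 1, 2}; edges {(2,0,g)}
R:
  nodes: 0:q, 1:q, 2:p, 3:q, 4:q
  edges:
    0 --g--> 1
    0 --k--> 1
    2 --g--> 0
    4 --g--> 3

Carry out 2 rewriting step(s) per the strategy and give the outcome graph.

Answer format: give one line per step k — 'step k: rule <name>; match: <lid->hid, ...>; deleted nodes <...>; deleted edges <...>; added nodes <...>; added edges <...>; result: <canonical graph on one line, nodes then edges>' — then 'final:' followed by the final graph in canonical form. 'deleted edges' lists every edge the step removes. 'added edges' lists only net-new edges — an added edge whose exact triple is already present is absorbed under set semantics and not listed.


step 1: rule r3; match: 0->7, 1->0, 2->2; deleted nodes (none); deleted edges (none); added nodes 12, 13; added edges (7,0,g); (7,0,k); (13,12,g); result: nodes: 0:q, 2:p, 5:p, 6:q, 7:q, 10:q, 11:q, 12:q, 13:q edges: (0,6,g); (2,5,h); (2,7,g); (2,10,k); (6,0,g); (6,0,h); (7,0,g); (7,0,k); (13,12,g)
step 2: rule r3; match: 0->7, 1->0, 2->2; deleted nodes (none); deleted edges (none); added nodes 14, 15; added edges (15,14,g); result: nodes: 0:q, 2:p, 5:p, 6:q, 7:q, 10:q, 11:q, 12:q, 13:q, 14:q, 15:q edges: (0,6,g); (2,5,h); (2,7,g); (2,10,k); (6,0,g); (6,0,h); (7,0,g); (7,0,k); (13,12,g); (15,14,g)
final:
nodes: 0:q, 2:p, 5:p, 6:q, 7:q, 10:q, 11:q, 12:q, 13:q, 14:q, 15:q
edges: (0,6,g); (2,5,h); (2,7,g); (2,10,k); (6,0,g); (6,0,h); (7,0,g); (7,0,k); (13,12,g); (15,14,g)


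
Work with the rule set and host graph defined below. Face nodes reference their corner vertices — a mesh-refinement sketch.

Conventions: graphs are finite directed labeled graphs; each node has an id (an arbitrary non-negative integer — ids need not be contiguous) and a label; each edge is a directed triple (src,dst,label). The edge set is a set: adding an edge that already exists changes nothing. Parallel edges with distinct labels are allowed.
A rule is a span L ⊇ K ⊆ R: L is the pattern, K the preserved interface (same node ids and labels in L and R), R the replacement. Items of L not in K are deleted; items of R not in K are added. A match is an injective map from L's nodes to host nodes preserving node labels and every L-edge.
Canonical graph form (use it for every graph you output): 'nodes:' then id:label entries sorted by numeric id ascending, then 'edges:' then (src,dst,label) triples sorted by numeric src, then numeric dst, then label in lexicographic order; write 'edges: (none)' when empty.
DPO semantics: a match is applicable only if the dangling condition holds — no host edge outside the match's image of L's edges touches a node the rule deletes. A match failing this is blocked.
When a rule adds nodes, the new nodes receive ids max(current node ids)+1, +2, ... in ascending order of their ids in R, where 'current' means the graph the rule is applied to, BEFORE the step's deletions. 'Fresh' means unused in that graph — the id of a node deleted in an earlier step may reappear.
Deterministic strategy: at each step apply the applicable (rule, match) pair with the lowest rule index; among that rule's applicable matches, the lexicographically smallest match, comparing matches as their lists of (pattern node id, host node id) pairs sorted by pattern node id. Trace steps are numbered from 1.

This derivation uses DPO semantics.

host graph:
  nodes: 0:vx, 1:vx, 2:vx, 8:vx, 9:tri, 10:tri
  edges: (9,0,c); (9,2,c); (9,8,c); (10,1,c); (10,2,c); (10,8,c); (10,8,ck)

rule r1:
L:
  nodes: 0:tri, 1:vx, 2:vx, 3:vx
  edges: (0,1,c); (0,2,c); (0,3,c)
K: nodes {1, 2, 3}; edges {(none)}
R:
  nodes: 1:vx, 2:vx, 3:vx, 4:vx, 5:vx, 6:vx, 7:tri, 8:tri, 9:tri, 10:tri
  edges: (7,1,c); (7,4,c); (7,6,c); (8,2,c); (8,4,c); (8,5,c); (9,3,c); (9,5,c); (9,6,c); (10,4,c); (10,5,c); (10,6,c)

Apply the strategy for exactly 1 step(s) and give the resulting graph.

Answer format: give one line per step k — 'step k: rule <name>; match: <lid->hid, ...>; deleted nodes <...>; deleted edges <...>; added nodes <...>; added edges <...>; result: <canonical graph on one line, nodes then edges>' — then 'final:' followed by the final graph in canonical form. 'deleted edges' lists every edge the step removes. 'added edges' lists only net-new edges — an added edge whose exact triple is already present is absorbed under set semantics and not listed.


step 1: rule r1; match: 0->9, 1->0, 2->2, 3->8; deleted nodes 9; deleted edges (9,0,c); (9,2,c); (9,8,c); added nodes 11, 12, 13, 14, 15, 16, 17; added edges (14,0,c); (14,11,c); (14,13,c); (15,2,c); (15,11,c); (15,12,c); (16,8,c); (16,12,c); (16,13,c); (17,11,c); (17,12,c); (17,13,c); result: nodes: 0:vx, 1:vx, 2:vx, 8:vx, 10:tri, 11:vx, 12:vx, 13:vx, 14:tri, 15:tri, 16:tri, 17:tri edges: (10,1,c); (10,2,c); (10,8,c); (10,8,ck); (14,0,c); (14,11,c); (14,13,c); (15,2,c); (15,11,c); (15,12,c); (16,8,c); (16,12,c); (16,13,c); (17,11,c); (17,12,c); (17,13,c)
final:
nodes: 0:vx, 1:vx, 2:vx, 8:vx, 10:tri, 11:vx, 12:vx, 13:vx, 14:tri, 15:tri, 16:tri, 17:tri
edges: (10,1,c); (10,2,c); (10,8,c); (10,8,ck); (14,0,c); (14,11,c); (14,13,c); (15,2,c); (15,11,c); (15,12,c); (16,8,c); (16,12,c); (16,13,c); (17,11,c); (17,12,c); (17,13,c)


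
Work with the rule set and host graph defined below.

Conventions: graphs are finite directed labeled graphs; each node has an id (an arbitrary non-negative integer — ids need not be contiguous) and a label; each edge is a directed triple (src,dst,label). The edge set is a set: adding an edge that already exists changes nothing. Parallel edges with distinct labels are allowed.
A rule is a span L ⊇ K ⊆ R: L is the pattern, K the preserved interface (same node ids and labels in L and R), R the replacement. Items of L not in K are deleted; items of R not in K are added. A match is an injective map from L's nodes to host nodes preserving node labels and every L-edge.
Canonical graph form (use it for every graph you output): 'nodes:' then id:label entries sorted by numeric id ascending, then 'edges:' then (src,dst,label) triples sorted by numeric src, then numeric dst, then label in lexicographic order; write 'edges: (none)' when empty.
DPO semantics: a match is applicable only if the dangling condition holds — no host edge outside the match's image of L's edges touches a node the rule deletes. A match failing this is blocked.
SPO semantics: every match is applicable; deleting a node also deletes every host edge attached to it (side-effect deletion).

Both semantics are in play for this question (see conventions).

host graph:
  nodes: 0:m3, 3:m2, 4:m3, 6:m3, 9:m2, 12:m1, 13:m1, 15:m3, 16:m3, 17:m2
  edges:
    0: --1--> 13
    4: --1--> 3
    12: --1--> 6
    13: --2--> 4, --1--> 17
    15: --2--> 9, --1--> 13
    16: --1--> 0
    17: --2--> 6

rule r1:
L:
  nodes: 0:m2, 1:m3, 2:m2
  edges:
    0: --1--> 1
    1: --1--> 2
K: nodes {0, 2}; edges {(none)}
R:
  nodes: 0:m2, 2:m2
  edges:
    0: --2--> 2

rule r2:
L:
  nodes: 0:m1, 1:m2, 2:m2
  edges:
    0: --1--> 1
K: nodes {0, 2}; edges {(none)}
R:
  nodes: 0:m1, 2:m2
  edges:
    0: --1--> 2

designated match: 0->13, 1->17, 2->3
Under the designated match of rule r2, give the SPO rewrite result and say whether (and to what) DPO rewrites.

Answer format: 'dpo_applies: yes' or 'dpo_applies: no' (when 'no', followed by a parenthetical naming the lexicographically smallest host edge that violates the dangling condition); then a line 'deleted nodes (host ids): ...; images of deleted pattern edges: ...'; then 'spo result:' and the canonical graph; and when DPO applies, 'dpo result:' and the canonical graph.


dpo_applies: no
(the rule deletes node 17, which keeps host edge (17,6,2) outside the match image — the dangling condition fails, DPO blocks; SPO proceeds and side-deletes such edges)
deleted nodes (host ids): 17; images of deleted pattern edges: (13,17,1)
spo result:
nodes: 0:m3, 3:m2, 4:m3, 6:m3, 9:m2, 12:m1, 13:m1, 15:m3, 16:m3
edges: (0,13,1); (4,3,1); (12,6,1); (13,3,1); (13,4,2); (15,9,2); (15,13,1); (16,0,1)


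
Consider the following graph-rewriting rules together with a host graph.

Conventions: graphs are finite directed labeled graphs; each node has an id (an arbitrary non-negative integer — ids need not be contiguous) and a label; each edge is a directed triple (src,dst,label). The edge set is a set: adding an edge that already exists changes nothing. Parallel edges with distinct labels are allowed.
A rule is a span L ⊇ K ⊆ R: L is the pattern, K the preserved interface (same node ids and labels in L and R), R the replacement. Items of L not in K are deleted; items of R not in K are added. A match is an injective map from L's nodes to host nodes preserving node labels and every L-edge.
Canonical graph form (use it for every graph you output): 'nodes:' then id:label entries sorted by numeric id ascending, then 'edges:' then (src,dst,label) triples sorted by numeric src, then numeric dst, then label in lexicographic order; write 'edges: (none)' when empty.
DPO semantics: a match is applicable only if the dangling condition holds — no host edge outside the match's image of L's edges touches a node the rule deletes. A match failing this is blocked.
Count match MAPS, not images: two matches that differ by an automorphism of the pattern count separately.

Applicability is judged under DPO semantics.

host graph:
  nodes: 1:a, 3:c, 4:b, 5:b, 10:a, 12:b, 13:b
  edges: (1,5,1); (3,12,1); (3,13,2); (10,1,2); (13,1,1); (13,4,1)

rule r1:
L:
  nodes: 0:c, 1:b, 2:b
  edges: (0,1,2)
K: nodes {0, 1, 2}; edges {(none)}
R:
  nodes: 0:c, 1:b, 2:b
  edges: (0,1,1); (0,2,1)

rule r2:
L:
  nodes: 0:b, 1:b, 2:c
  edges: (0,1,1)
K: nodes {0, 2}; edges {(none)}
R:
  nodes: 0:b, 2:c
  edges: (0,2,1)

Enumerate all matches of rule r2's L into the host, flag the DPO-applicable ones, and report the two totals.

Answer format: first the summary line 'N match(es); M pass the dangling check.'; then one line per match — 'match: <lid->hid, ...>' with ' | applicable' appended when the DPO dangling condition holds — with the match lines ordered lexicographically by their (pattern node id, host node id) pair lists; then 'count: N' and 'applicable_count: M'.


1 match(es); 1 pass the dangling check.
match: 0->13, 1->4, 2->3 | applicable
count: 1
applicable_count: 1


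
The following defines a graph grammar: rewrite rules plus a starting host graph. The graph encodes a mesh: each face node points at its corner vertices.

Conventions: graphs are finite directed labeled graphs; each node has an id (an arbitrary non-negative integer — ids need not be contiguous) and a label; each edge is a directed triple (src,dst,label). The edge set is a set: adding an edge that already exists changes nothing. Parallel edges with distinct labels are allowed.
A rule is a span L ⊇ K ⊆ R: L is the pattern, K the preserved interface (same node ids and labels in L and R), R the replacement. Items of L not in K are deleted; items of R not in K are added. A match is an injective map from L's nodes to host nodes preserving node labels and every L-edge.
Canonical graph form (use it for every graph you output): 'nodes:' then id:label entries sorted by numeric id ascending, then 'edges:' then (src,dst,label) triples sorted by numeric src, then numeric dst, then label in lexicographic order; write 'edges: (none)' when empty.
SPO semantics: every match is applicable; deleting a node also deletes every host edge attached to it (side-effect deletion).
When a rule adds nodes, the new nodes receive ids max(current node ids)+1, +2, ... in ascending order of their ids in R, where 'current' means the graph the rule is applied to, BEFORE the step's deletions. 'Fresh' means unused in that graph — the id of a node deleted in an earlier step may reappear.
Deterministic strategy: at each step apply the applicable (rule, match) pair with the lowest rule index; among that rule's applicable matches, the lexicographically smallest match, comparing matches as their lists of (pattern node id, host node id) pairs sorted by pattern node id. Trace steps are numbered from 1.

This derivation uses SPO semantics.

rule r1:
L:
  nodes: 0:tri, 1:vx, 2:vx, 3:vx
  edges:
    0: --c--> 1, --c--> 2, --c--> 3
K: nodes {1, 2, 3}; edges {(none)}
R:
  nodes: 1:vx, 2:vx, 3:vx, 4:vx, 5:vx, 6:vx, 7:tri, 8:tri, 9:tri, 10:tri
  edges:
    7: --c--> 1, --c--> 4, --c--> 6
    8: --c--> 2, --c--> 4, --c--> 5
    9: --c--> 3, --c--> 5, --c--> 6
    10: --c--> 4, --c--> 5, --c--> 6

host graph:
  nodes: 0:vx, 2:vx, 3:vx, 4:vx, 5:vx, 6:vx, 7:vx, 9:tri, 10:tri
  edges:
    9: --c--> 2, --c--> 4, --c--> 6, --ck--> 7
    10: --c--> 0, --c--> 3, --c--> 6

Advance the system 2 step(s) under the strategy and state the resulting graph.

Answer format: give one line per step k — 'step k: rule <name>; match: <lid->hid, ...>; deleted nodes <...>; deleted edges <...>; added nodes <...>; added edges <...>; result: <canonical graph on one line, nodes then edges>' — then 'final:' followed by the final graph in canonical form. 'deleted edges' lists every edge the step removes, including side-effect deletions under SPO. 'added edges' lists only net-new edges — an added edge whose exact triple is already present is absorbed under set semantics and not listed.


step 1: rule r1; match: 0->9, 1->2, 2->4, 3->6; deleted nodes 9; deleted edges (9,2,c); (9,4,c); (9,6,c); (9,7,ck); added nodes 11, 12, 13, 14, 15, 16, 17; added edges (14,2,c); (14,11,c); (14,13,c); (15,4,c); (15,11,c); (15,12,c); (16,6,c); (16,12,c); (16,13,c); (17,11,c); (17,12,c); (17,13,c); result: nodes: 0:vx, 2:vx, 3:vx, 4:vx, 5:vx, 6:vx, 7:vx, 10:tri, 11:vx, 12:vx, 13:vx, 14:tri, 15:tri, 16:tri, 17:tri edges: (10,0,c); (10,3,c); (10,6,c); (14,2,c); (14,11,c); (14,13,c); (15,4,c); (15,11,c); (15,12,c); (16,6,c); (16,12,c); (16,13,c); (17,11,c); (17,12,c); (17,13,c)
step 2: rule r1; match: 0->10, 1->0, 2->3, 3->6; deleted nodes 10; deleted edges (10,0,c); (10,3,c); (10,6,c); added nodes 18, 19, 20, 21, 22, 23, 24; added edges (21,0,c); (21,18,c); (21,20,c); (22,3,c); (22,18,c); (22,19,c); (23,6,c); (23,19,c); (23,20,c); (24,18,c); (24,19,c); (24,20,c); result: nodes: 0:vx, 2:vx, 3:vx, 4:vx, 5:vx, 6:vx, 7:vx, 11:vx, 12:vx, 13:vx, 14:tri, 15:tri, 16:tri, 17:tri, 18:vx, 19:vx, 20:vx, 21:tri, 22:tri, 23:tri, 24:tri edges: (14,2,c); (14,11,c); (14,13,c); (15,4,c); (15,11,c); (15,12,c); (16,6,c); (16,12,c); (16,13,c); (17,11,c); (17,12,c); (17,13,c); (21,0,c); (21,18,c); (21,20,c); (22,3,c); (22,18,c); (22,19,c); (23,6,c); (23,19,c); (23,20,c); (24,18,c); (24,19,c); (24,20,c)
final:
nodes: 0:vx, 2:vx, 3:vx, 4:vx, 5:vx, 6:vx, 7:vx, 11:vx, 12:vx, 13:vx, 14:tri, 15:tri, 16:tri, 17:tri, 18:vx, 19:vx, 20:vx, 21:tri, 22:tri, 23:tri, 24:tri
edges: (14,2,c); (14,11,c); (14,13,c); (15,4,c); (15,11,c); (15,12,c); (16,6,c); (16,12,c); (16,13,c); (17,11,c); (17,12,c); (17,13,c); (21,0,c); (21,18,c); (21,20,c); (22,3,c); (22,18,c); (22,19,c); (23,6,c); (23,19,c); (23,20,c); (24,18,c); (24,19,c); (24,20,c)
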